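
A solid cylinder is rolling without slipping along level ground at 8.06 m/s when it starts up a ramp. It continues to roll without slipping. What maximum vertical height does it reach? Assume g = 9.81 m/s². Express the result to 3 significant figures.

h ≈ 4.97 m

The moment of inertia is (1/2)MR², giving k ≡ I/(MR²) = 0.5.
Rolling without slipping gives ω = v/R, so the total kinetic energy is ½Mv² + ½Iω² = ½(1+k)Mv² = (3/4)Mv².
At the top the kinetic energy is zero, so (3/4)Mv₀² = Mgh.
Thus h = (1+k)v₀²/(2g) = 1.5 × 8.06² / (2 × 9.81) ≈ 4.97 m.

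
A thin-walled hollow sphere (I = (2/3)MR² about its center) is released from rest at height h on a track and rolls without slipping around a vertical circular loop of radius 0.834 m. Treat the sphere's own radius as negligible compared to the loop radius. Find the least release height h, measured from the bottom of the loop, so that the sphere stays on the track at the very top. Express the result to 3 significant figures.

h_min ≈ 2.36 m

For this body I = (2/3)MR², i.e. k = I/(MR²) = 2/3.
At the top of the loop, the minimum-contact condition is Mg = Mv_top²/r, so v_top² = gr.
With ω = v/R, the kinetic energy at speed v is ½(1+k)Mv² = (5/6)Mv².
Energy conservation from release (height h) to the top (height 2r): Mgh = Mg(2r) + (5/6)M·gr.
Thus h_min = 2r + (1+k)r/2 = r(2 + 1.667/2) = 0.834 × 2.833 ≈ 2.36 m.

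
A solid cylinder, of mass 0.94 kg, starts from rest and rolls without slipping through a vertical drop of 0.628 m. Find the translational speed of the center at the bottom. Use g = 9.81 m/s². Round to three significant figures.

For this body I = (1/2)MR², i.e. k = I/(MR²) = 0.5.
The rolling condition ω = v/R makes the rotational term ½I(v/R)² = ½kMv², so KE_total = ½(1+k)Mv² = (3/4)Mv².
Energy conservation: Mgh = (3/4)Mv², so v = √(2gh/(1+k)) = √(2 × 9.81 × 0.628 / 1.5) ≈ 2.87 m/s.

v ≈ 2.87 m/s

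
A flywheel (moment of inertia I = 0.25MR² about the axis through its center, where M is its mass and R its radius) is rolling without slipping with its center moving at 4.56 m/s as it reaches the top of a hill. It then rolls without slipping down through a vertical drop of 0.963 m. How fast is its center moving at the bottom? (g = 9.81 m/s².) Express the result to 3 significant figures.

The moment of inertia is 0.25MR², giving k ≡ I/(MR²) = 0.25.
Pure rolling means v = ωR; then KE = ½Mv² + ½I(v/R)² = ½(1+k)Mv² = (5/8)Mv².
Conserving energy between top and bottom: (5/8)Mv² = (5/8)Mv₀² + Mgh, hence v² = v₀² + 2gh/(1+k).
v = √(4.56² + 2×9.81×0.963/1.25) = √35.91 ≈ 5.99 m/s.

v ≈ 5.99 m/s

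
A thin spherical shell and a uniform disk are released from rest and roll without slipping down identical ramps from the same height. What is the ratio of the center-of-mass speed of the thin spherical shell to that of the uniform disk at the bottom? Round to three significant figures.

v_ratio ≈ 0.949

Each satisfies Mgh = ½(1+k)Mv² with k = I/(MR²), so v ∝ 1/√(1+k).
For the thin spherical shell k = 2/3; for the uniform disk k = 0.5.
v₁/v₂ = √((1+k₂)/(1+k₁)) = √(1.5/1.667) ≈ 0.949.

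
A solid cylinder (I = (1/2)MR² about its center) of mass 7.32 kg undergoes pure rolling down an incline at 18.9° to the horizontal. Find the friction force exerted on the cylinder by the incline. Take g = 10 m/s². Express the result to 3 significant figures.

The moment of inertia is (1/2)MR², giving k ≡ I/(MR²) = 0.5.
Along the incline Mg sinθ − f = Ma, and torque about the center fR = Iα = kMR²(a/R) gives f = kMa.
Combining, a = g sinθ/(1+k) and f = kMa = kMg sinθ/(1+k).
f = 0.5 × 7.32 × 10 × sin18.9° / 1.5 ≈ 7.90 N.

f ≈ 7.90 N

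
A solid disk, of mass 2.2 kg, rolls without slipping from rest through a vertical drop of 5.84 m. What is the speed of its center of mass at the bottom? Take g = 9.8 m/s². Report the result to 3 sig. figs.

v ≈ 8.74 m/s

With I = (1/2)MR², the ratio k = I/(MR²) is 0.5.
Pure rolling means v = ωR; then KE = ½Mv² + ½I(v/R)² = ½(1+k)Mv² = (3/4)Mv².
Setting Mgh = (3/4)Mv² gives v = √(2gh/(1+k)) = √(2·9.8·5.84/1.5) ≈ 8.74 m/s.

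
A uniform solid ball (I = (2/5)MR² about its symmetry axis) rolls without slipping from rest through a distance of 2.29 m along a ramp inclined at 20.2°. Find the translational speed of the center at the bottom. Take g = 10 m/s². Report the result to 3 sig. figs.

v ≈ 3.36 m/s

Here I = (2/5)MR², so the shape factor k = I/(MR²) = 0.4.
Pure rolling means v = ωR; then KE = ½Mv² + ½I(v/R)² = ½(1+k)Mv² = (7/10)Mv².
The vertical drop is h = L sinθ = 2.29 × sin20.2° = 0.7907 m.
Setting Mgh = (7/10)Mv² gives v = √(2gh/(1+k)) = √(2·10·0.7907/1.4) ≈ 3.36 m/s.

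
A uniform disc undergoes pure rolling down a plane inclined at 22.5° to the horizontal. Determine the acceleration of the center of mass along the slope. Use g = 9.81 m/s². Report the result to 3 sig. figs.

For this body I = (1/2)MR², i.e. k = I/(MR²) = 0.5.
Newton's second law down the slope: Mg sinθ − f = Ma. The torque equation fR = Iα (with α = a/R) gives f = kMa.
Eliminating f: Mg sinθ = (1+k)Ma, so a = g sinθ/(1+k) = 9.81 × sin22.5° / 1.5 ≈ 2.50 m/s².

a ≈ 2.50 m/s²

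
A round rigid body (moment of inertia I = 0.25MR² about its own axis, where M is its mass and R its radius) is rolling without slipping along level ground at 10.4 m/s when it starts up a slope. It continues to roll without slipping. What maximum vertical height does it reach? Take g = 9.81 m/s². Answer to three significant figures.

h ≈ 6.89 m

For this body I = 0.25MR², i.e. k = I/(MR²) = 0.25.
The rolling condition ω = v/R makes the rotational term ½I(v/R)² = ½kMv², so KE_total = ½(1+k)Mv² = (5/8)Mv².
At the top the kinetic energy is zero, so (5/8)Mv₀² = Mgh.
Thus h = (1+k)v₀²/(2g) = 1.25 × 10.4² / (2 × 9.81) ≈ 6.89 m.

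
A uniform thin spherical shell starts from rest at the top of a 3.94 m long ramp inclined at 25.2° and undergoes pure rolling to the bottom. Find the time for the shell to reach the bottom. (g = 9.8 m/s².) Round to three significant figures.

t ≈ 1.77 s

For this body I = (2/3)MR², i.e. k = I/(MR²) = 2/3.
Along the incline Mg sinθ − f = Ma, and torque about the center fR = Iα = kMR²(a/R) gives f = kMa.
Hence a = g sinθ/(1+k) = 9.8×sin25.2°/1.667 = 2.504 m/s².
With constant a from rest, t = √(2L/a) = √(2·3.94/2.504) ≈ 1.77 s.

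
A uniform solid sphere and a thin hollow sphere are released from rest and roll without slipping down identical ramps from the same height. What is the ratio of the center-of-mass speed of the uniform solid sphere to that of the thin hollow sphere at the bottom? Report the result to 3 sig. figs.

Each satisfies Mgh = ½(1+k)Mv² with k = I/(MR²), so v ∝ 1/√(1+k).
For the uniform solid sphere k = 0.4; for the thin hollow sphere k = 2/3.
v₁/v₂ = √((1+k₂)/(1+k₁)) = √(1.667/1.4) ≈ 1.09.

v_ratio ≈ 1.09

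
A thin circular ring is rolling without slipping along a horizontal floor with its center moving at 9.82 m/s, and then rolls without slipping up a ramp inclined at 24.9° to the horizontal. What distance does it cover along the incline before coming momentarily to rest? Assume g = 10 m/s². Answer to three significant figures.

d ≈ 22.9 m

With I = MR², the ratio k = I/(MR²) is 1.
Since it rolls without slipping, ω = v/R and KE = ½Mv² + ½Iω² = ½(1+k)Mv² = Mv².
Setting this equal to Mgh gives the vertical rise h = (1+k)v₀²/(2g) = 2×9.82²/(2×10) = 9.643 m.
Along the incline, d = h/sinθ = 9.643/sin24.9° ≈ 22.9 m.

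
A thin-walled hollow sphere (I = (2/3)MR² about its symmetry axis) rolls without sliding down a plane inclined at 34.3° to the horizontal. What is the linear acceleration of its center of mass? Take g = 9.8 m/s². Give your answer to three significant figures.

The moment of inertia is (2/3)MR², giving k ≡ I/(MR²) = 2/3.
Translational: Mg sinθ − f = Ma. Rotational about the CM: fR = Iα = kMRa, so f = kMa.
Eliminating f: Mg sinθ = (1+k)Ma, so a = g sinθ/(1+k) = 9.8 × sin34.3° / 1.667 ≈ 3.31 m/s².

a ≈ 3.31 m/s²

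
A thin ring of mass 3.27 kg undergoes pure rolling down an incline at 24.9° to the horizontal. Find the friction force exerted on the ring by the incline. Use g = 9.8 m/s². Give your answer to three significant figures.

f ≈ 6.75 N

With I = MR², the ratio k = I/(MR²) is 1.
Along the incline Mg sinθ − f = Ma, and torque about the center fR = Iα = kMR²(a/R) gives f = kMa.
Combining, a = g sinθ/(1+k) and f = kMa = kMg sinθ/(1+k).
f = 1 × 3.27 × 9.8 × sin24.9° / 2 ≈ 6.75 N.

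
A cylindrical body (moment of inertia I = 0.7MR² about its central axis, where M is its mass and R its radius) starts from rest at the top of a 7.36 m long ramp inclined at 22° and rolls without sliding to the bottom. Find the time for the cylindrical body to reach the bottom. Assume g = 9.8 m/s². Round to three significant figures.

Here I = 0.7MR², so the shape factor k = I/(MR²) = 0.7.
Along the incline Mg sinθ − f = Ma, and torque about the center fR = Iα = kMR²(a/R) gives f = kMa.
Hence a = g sinθ/(1+k) = 9.8×sin22°/1.7 = 2.159 m/s².
Starting from rest, L = ½at², so t = √(2L/a) = √(2×7.36/2.159) ≈ 2.61 s.

t ≈ 2.61 s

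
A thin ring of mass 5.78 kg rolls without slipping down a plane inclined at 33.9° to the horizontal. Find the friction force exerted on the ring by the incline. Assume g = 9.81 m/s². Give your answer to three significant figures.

The moment of inertia is MR², giving k ≡ I/(MR²) = 1.
Translational: Mg sinθ − f = Ma. Rotational about the CM: fR = Iα = kMRa, so f = kMa.
Combining, a = g sinθ/(1+k) and f = kMa = kMg sinθ/(1+k).
f = 1 × 5.78 × 9.81 × sin33.9° / 2 ≈ 15.8 N.

f ≈ 15.8 N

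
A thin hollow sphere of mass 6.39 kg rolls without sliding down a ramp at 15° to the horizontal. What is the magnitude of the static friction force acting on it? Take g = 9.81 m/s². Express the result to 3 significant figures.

f ≈ 6.49 N

Here I = (2/3)MR², so the shape factor k = I/(MR²) = 2/3.
Translational: Mg sinθ − f = Ma. Rotational about the CM: fR = Iα = kMRa, so f = kMa.
Combining, a = g sinθ/(1+k) and f = kMa = kMg sinθ/(1+k).
f = (2/3) × 6.39 × 9.81 × sin15° / 1.667 ≈ 6.49 N.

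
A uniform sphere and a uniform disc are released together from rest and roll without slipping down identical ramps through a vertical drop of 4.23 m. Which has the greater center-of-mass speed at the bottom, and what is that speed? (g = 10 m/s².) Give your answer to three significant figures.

For rolling without slipping, Mgh = ½(1+k)Mv² where k = I/(MR²), so v = √(2gh/(1+k)).
Uniform sphere: k = 0.4, giving v = √(2×10×4.23/1.4) = 7.774 m/s.
Uniform disc: k = 0.5, giving v = √(2×10×4.23/1.5) = 7.51 m/s.
The smaller k wins: the uniform sphere, at ≈ 7.77 m/s.

the uniform sphere, at v ≈ 7.77 m/s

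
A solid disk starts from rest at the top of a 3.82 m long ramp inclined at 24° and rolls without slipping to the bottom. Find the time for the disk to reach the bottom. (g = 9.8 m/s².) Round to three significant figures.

t ≈ 1.70 s

For this body I = (1/2)MR², i.e. k = I/(MR²) = 0.5.
Along the incline Mg sinθ − f = Ma, and torque about the center fR = Iα = kMR²(a/R) gives f = kMa.
Hence a = g sinθ/(1+k) = 9.8×sin24°/1.5 = 2.657 m/s².
With constant a from rest, t = √(2L/a) = √(2·3.82/2.657) ≈ 1.70 s.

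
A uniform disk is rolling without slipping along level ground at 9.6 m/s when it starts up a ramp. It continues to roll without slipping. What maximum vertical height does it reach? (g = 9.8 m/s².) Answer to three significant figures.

For this body I = (1/2)MR², i.e. k = I/(MR²) = 0.5.
Pure rolling means v = ωR; then KE = ½Mv² + ½I(v/R)² = ½(1+k)Mv² = (3/4)Mv².
All of this converts to potential energy at the highest point: (3/4)Mv₀² = Mgh.
Thus h = (1+k)v₀²/(2g) = 1.5 × 9.6² / (2 × 9.8) ≈ 7.05 m.

h ≈ 7.05 m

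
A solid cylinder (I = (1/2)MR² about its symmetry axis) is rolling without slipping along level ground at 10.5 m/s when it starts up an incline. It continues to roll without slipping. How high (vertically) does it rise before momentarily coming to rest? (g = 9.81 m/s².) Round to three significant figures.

h ≈ 8.43 m

Here I = (1/2)MR², so the shape factor k = I/(MR²) = 0.5.
The rolling condition ω = v/R makes the rotational term ½I(v/R)² = ½kMv², so KE_total = ½(1+k)Mv² = (3/4)Mv².
All of this converts to potential energy at the highest point: (3/4)Mv₀² = Mgh.
Thus h = (1+k)v₀²/(2g) = 1.5 × 10.5² / (2 × 9.81) ≈ 8.43 m.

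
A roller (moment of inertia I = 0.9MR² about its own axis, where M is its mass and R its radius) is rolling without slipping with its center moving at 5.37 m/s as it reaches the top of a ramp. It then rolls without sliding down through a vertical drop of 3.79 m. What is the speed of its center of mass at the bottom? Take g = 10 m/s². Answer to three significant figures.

For this body I = 0.9MR², i.e. k = I/(MR²) = 0.9.
The rolling condition ω = v/R makes the rotational term ½I(v/R)² = ½kMv², so KE_total = ½(1+k)Mv² = (19/20)Mv².
Conserving energy between top and bottom: (19/20)Mv² = (19/20)Mv₀² + Mgh, hence v² = v₀² + 2gh/(1+k).
v = √(5.37² + 2×10×3.79/1.9) = √68.73 ≈ 8.29 m/s.

v ≈ 8.29 m/s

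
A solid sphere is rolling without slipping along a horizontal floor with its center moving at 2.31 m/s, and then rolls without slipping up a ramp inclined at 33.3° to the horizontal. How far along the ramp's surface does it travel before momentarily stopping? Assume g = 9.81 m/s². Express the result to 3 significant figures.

The moment of inertia is (2/5)MR², giving k ≡ I/(MR²) = 0.4.
Pure rolling means v = ωR; then KE = ½Mv² + ½I(v/R)² = ½(1+k)Mv² = (7/10)Mv².
Setting this equal to Mgh gives the vertical rise h = (1+k)v₀²/(2g) = 1.4×2.31²/(2×9.81) = 0.3808 m.
Along the incline, d = h/sinθ = 0.3808/sin33.3° ≈ 0.694 m.

d ≈ 0.694 m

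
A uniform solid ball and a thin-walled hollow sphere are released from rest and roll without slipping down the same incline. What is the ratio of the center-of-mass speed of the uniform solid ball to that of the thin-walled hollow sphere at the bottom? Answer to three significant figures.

Each satisfies Mgh = ½(1+k)Mv² with k = I/(MR²), so v ∝ 1/√(1+k).
For the uniform solid ball k = 0.4; for the thin-walled hollow sphere k = 2/3.
v₁/v₂ = √((1+k₂)/(1+k₁)) = √(1.667/1.4) ≈ 1.09.

v_ratio ≈ 1.09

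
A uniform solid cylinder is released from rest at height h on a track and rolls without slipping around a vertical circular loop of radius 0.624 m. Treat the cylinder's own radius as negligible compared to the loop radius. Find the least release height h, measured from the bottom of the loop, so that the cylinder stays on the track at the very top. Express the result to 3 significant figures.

h_min ≈ 1.72 m

The moment of inertia is (1/2)MR², giving k ≡ I/(MR²) = 0.5.
At the top of the loop, the minimum-contact condition is Mg = Mv_top²/r, so v_top² = gr.
With ω = v/R, the kinetic energy at speed v is ½(1+k)Mv² = (3/4)Mv².
Energy conservation from release (height h) to the top (height 2r): Mgh = Mg(2r) + (3/4)M·gr.
Thus h_min = 2r + (1+k)r/2 = r(2 + 1.5/2) = 0.624 × 2.75 ≈ 1.72 m.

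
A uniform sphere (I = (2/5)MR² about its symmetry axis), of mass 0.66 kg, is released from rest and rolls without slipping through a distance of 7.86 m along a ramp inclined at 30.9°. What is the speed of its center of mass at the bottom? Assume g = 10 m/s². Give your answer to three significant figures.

For this body I = (2/5)MR², i.e. k = I/(MR²) = 0.4.
Rolling without slipping gives ω = v/R, so the total kinetic energy is ½Mv² + ½Iω² = ½(1+k)Mv² = (7/10)Mv².
The vertical drop is h = L sinθ = 7.86 × sin30.9° = 4.036 m.
Setting Mgh = (7/10)Mv² gives v = √(2gh/(1+k)) = √(2·10·4.036/1.4) ≈ 7.59 m/s.

v ≈ 7.59 m/s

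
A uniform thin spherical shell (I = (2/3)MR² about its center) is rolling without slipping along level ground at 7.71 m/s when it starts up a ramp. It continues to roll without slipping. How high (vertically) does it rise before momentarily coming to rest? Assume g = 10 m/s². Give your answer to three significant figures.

Here I = (2/3)MR², so the shape factor k = I/(MR²) = 2/3.
Since it rolls without slipping, ω = v/R and KE = ½Mv² + ½Iω² = ½(1+k)Mv² = (5/6)Mv².
At the top the kinetic energy is zero, so (5/6)Mv₀² = Mgh.
Thus h = (1+k)v₀²/(2g) = 1.667 × 7.71² / (2 × 10) ≈ 4.95 m.

h ≈ 4.95 m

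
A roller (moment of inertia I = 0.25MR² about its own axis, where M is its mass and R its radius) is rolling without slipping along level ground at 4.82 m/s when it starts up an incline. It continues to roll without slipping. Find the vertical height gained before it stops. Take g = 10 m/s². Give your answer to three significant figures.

For this body I = 0.25MR², i.e. k = I/(MR²) = 0.25.
The rolling condition ω = v/R makes the rotational term ½I(v/R)² = ½kMv², so KE_total = ½(1+k)Mv² = (5/8)Mv².
All of this converts to potential energy at the highest point: (5/8)Mv₀² = Mgh.
Thus h = (1+k)v₀²/(2g) = 1.25 × 4.82² / (2 × 10) ≈ 1.45 m.

h ≈ 1.45 m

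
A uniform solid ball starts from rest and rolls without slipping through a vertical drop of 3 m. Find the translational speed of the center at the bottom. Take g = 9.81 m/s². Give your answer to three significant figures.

For this body I = (2/5)MR², i.e. k = I/(MR²) = 0.4.
Pure rolling means v = ωR; then KE = ½Mv² + ½I(v/R)² = ½(1+k)Mv² = (7/10)Mv².
Energy conservation: Mgh = (7/10)Mv², so v = √(2gh/(1+k)) = √(2 × 9.81 × 3 / 1.4) ≈ 6.48 m/s.

v ≈ 6.48 m/s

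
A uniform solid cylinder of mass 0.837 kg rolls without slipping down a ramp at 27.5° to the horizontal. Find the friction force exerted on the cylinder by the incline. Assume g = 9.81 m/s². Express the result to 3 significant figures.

With I = (1/2)MR², the ratio k = I/(MR²) is 0.5.
Translational: Mg sinθ − f = Ma. Rotational about the CM: fR = Iα = kMRa, so f = kMa.
Combining, a = g sinθ/(1+k) and f = kMa = kMg sinθ/(1+k).
f = 0.5 × 0.837 × 9.81 × sin27.5° / 1.5 ≈ 1.26 N.

f ≈ 1.26 N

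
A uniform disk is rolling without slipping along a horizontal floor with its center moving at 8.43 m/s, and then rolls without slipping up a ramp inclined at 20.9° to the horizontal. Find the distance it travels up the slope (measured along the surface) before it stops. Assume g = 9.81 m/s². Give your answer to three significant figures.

d ≈ 15.2 m

Here I = (1/2)MR², so the shape factor k = I/(MR²) = 0.5.
The rolling condition ω = v/R makes the rotational term ½I(v/R)² = ½kMv², so KE_total = ½(1+k)Mv² = (3/4)Mv².
Setting this equal to Mgh gives the vertical rise h = (1+k)v₀²/(2g) = 1.5×8.43²/(2×9.81) = 5.433 m.
Along the incline, d = h/sinθ = 5.433/sin20.9° ≈ 15.2 m.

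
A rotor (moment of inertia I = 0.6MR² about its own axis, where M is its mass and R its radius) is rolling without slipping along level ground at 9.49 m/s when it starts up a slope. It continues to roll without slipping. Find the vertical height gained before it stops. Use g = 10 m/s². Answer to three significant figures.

For this body I = 0.6MR², i.e. k = I/(MR²) = 0.6.
Pure rolling means v = ωR; then KE = ½Mv² + ½I(v/R)² = ½(1+k)Mv² = (4/5)Mv².
At the top the kinetic energy is zero, so (4/5)Mv₀² = Mgh.
Thus h = (1+k)v₀²/(2g) = 1.6 × 9.49² / (2 × 10) ≈ 7.20 m.

h ≈ 7.20 m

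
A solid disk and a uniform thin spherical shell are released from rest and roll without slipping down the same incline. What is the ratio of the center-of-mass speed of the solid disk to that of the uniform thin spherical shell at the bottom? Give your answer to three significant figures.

v_ratio ≈ 1.05

Each satisfies Mgh = ½(1+k)Mv² with k = I/(MR²), so v ∝ 1/√(1+k).
For the solid disk k = 0.5; for the uniform thin spherical shell k = 2/3.
v₁/v₂ = √((1+k₂)/(1+k₁)) = √(1.667/1.5) ≈ 1.05.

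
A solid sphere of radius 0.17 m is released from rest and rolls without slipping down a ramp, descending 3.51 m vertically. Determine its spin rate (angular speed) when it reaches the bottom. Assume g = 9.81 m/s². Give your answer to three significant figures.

With I = (2/5)MR², the ratio k = I/(MR²) is 0.4.
The rolling condition ω = v/R makes the rotational term ½I(v/R)² = ½kMv², so KE_total = ½(1+k)Mv² = (7/10)Mv².
Energy conservation Mgh = ½(1+k)Mv² gives v = √(2gh/(1+k)) = √(2 × 9.81 × 3.51 / 1.4) = 7.014 m/s.
Then ω = v/R = 7.014 / 0.17 ≈ 41.3 rad/s.

ω ≈ 41.3 rad/s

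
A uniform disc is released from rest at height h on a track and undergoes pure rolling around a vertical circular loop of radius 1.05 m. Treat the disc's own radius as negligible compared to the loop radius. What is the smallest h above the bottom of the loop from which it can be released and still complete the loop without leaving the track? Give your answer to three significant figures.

h_min ≈ 2.89 m

The moment of inertia is (1/2)MR², giving k ≡ I/(MR²) = 0.5.
At the top of the loop, the minimum-contact condition is Mg = Mv_top²/r, so v_top² = gr.
With ω = v/R, the kinetic energy at speed v is ½(1+k)Mv² = (3/4)Mv².
Energy conservation from release (height h) to the top (height 2r): Mgh = Mg(2r) + (3/4)M·gr.
Thus h_min = 2r + (1+k)r/2 = r(2 + 1.5/2) = 1.05 × 2.75 ≈ 2.89 m.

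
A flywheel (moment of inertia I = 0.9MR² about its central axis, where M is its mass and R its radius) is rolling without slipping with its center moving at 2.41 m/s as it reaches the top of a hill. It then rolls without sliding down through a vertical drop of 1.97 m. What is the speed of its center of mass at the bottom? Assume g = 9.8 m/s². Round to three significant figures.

With I = 0.9MR², the ratio k = I/(MR²) is 0.9.
Pure rolling means v = ωR; then KE = ½Mv² + ½I(v/R)² = ½(1+k)Mv² = (19/20)Mv².
Energy conservation: (19/20)Mv₀² + Mgh = (19/20)Mv², so v² = v₀² + 2gh/(1+k).
v = √(2.41² + 2×9.8×1.97/1.9) = √26.13 ≈ 5.11 m/s.

v ≈ 5.11 m/s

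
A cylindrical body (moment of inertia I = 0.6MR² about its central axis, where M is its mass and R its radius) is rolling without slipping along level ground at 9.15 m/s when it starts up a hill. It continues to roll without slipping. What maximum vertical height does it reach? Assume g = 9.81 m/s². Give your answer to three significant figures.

h ≈ 6.83 m

With I = 0.6MR², the ratio k = I/(MR²) is 0.6.
Since it rolls without slipping, ω = v/R and KE = ½Mv² + ½Iω² = ½(1+k)Mv² = (4/5)Mv².
At the top the kinetic energy is zero, so (4/5)Mv₀² = Mgh.
Thus h = (1+k)v₀²/(2g) = 1.6 × 9.15² / (2 × 9.81) ≈ 6.83 m.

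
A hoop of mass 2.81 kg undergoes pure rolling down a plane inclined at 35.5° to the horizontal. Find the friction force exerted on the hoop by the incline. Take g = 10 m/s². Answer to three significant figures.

For this body I = MR², i.e. k = I/(MR²) = 1.
Along the incline Mg sinθ − f = Ma, and torque about the center fR = Iα = kMR²(a/R) gives f = kMa.
Combining, a = g sinθ/(1+k) and f = kMa = kMg sinθ/(1+k).
f = 1 × 2.81 × 10 × sin35.5° / 2 ≈ 8.16 N.

f ≈ 8.16 N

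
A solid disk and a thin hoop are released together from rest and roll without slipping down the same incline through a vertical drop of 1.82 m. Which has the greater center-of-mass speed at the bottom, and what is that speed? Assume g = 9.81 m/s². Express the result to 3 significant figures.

the solid disk, at v ≈ 4.88 m/s

For rolling without slipping, Mgh = ½(1+k)Mv² where k = I/(MR²), so v = √(2gh/(1+k)).
Solid disk: k = 0.5, giving v = √(2×9.81×1.82/1.5) = 4.879 m/s.
Thin hoop: k = 1, giving v = √(2×9.81×1.82/2) = 4.225 m/s.
The smaller k wins: the solid disk, at ≈ 4.88 m/s.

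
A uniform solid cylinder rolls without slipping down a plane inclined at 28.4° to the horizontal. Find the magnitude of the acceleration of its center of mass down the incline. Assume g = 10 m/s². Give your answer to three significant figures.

With I = (1/2)MR², the ratio k = I/(MR²) is 0.5.
Newton's second law down the slope: Mg sinθ − f = Ma. The torque equation fR = Iα (with α = a/R) gives f = kMa.
Eliminating f: Mg sinθ = (1+k)Ma, so a = g sinθ/(1+k) = 10 × sin28.4° / 1.5 ≈ 3.17 m/s².

a ≈ 3.17 m/s²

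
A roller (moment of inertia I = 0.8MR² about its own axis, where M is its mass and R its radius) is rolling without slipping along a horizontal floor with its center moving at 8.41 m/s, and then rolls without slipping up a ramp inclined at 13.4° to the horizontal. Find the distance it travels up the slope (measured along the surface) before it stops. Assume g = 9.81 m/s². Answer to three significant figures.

Here I = 0.8MR², so the shape factor k = I/(MR²) = 0.8.
Pure rolling means v = ωR; then KE = ½Mv² + ½I(v/R)² = ½(1+k)Mv² = (9/10)Mv².
Setting this equal to Mgh gives the vertical rise h = (1+k)v₀²/(2g) = 1.8×8.41²/(2×9.81) = 6.489 m.
Along the incline, d = h/sinθ = 6.489/sin13.4° ≈ 28.0 m.

d ≈ 28.0 m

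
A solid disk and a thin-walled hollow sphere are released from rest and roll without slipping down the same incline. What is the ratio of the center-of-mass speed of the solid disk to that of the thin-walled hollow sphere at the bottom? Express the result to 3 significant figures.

v_ratio ≈ 1.05

Each satisfies Mgh = ½(1+k)Mv² with k = I/(MR²), so v ∝ 1/√(1+k).
For the solid disk k = 0.5; for the thin-walled hollow sphere k = 2/3.
v₁/v₂ = √((1+k₂)/(1+k₁)) = √(1.667/1.5) ≈ 1.05.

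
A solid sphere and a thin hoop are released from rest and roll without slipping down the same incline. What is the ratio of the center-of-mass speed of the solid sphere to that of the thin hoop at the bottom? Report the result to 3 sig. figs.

v_ratio ≈ 1.20

Each satisfies Mgh = ½(1+k)Mv² with k = I/(MR²), so v ∝ 1/√(1+k).
For the solid sphere k = 0.4; for the thin hoop k = 1.
v₁/v₂ = √((1+k₂)/(1+k₁)) = √(2/1.4) ≈ 1.20.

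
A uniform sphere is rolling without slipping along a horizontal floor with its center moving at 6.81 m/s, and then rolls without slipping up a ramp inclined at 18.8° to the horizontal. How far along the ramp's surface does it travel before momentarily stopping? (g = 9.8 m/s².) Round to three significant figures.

With I = (2/5)MR², the ratio k = I/(MR²) is 0.4.
The rolling condition ω = v/R makes the rotational term ½I(v/R)² = ½kMv², so KE_total = ½(1+k)Mv² = (7/10)Mv².
Setting this equal to Mgh gives the vertical rise h = (1+k)v₀²/(2g) = 1.4×6.81²/(2×9.8) = 3.313 m.
Along the incline, d = h/sinθ = 3.313/sin18.8° ≈ 10.3 m.

d ≈ 10.3 m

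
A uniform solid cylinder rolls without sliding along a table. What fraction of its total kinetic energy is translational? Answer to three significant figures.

fraction ≈ 0.667

Here I = (1/2)MR², so the shape factor k = I/(MR²) = 0.5.
Since ω = v/R, the translational part is ½Mv² and the rotational part is ½I(v/R)² = ½kMv²; the total is ½(1+k)Mv².
The translational fraction is therefore 1/(1+k) = 1/1.5 ≈ 0.667.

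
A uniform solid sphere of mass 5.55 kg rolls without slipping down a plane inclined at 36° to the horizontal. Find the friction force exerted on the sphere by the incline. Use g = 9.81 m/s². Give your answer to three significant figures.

Here I = (2/5)MR², so the shape factor k = I/(MR²) = 0.4.
Along the incline Mg sinθ − f = Ma, and torque about the center fR = Iα = kMR²(a/R) gives f = kMa.
Combining, a = g sinθ/(1+k) and f = kMa = kMg sinθ/(1+k).
f = 0.4 × 5.55 × 9.81 × sin36° / 1.4 ≈ 9.14 N.

f ≈ 9.14 N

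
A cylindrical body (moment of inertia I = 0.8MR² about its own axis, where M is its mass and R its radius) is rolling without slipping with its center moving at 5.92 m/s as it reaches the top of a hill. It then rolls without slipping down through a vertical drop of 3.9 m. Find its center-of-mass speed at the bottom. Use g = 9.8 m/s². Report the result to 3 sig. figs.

v ≈ 8.80 m/s

For this body I = 0.8MR², i.e. k = I/(MR²) = 0.8.
Since it rolls without slipping, ω = v/R and KE = ½Mv² + ½Iω² = ½(1+k)Mv² = (9/10)Mv².
Conserving energy between top and bottom: (9/10)Mv² = (9/10)Mv₀² + Mgh, hence v² = v₀² + 2gh/(1+k).
v = √(5.92² + 2×9.8×3.9/1.8) = √77.51 ≈ 8.80 m/s.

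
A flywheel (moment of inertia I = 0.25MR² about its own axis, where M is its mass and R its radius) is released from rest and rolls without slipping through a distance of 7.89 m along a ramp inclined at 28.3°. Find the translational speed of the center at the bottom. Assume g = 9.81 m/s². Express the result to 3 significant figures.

With I = 0.25MR², the ratio k = I/(MR²) is 0.25.
The rolling condition ω = v/R makes the rotational term ½I(v/R)² = ½kMv², so KE_total = ½(1+k)Mv² = (5/8)Mv².
The vertical drop is h = L sinθ = 7.89 × sin28.3° = 3.741 m.
Setting Mgh = (5/8)Mv² gives v = √(2gh/(1+k)) = √(2·9.81·3.741/1.25) ≈ 7.66 m/s.

v ≈ 7.66 m/s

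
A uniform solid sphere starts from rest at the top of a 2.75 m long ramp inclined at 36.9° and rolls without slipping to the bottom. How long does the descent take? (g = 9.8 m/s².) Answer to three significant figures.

For this body I = (2/5)MR², i.e. k = I/(MR²) = 0.4.
Along the incline Mg sinθ − f = Ma, and torque about the center fR = Iα = kMR²(a/R) gives f = kMa.
Hence a = g sinθ/(1+k) = 9.8×sin36.9°/1.4 = 4.203 m/s².
Starting from rest, L = ½at², so t = √(2L/a) = √(2×2.75/4.203) ≈ 1.14 s.

t ≈ 1.14 s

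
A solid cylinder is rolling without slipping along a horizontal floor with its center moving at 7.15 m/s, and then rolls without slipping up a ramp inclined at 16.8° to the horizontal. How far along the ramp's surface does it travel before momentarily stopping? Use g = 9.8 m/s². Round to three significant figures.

d ≈ 13.5 m

The moment of inertia is (1/2)MR², giving k ≡ I/(MR²) = 0.5.
Since it rolls without slipping, ω = v/R and KE = ½Mv² + ½Iω² = ½(1+k)Mv² = (3/4)Mv².
Setting this equal to Mgh gives the vertical rise h = (1+k)v₀²/(2g) = 1.5×7.15²/(2×9.8) = 3.912 m.
Along the incline, d = h/sinθ = 3.912/sin16.8° ≈ 13.5 m.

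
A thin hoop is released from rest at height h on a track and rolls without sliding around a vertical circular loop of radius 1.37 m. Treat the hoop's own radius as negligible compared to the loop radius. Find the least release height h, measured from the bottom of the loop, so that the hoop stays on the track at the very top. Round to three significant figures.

h_min ≈ 4.11 m

The moment of inertia is MR², giving k ≡ I/(MR²) = 1.
At the top, contact is just lost when gravity alone supplies the centripetal force: Mg = Mv_top²/r, i.e. v_top² = gr.
With ω = v/R, the kinetic energy at speed v is ½(1+k)Mv² = Mv².
Energy conservation from release (height h) to the top (height 2r): Mgh = Mg(2r) + M·gr.
Thus h_min = 2r + (1+k)r/2 = r(2 + 2/2) = 1.37 × 3 ≈ 4.11 m.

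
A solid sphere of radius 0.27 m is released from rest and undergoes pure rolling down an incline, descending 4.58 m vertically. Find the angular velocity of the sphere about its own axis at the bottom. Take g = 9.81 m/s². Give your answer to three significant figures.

ω ≈ 29.7 rad/s

With I = (2/5)MR², the ratio k = I/(MR²) is 0.4.
Since it rolls without slipping, ω = v/R and KE = ½Mv² + ½Iω² = ½(1+k)Mv² = (7/10)Mv².
Energy conservation Mgh = ½(1+k)Mv² gives v = √(2gh/(1+k)) = √(2 × 9.81 × 4.58 / 1.4) = 8.012 m/s.
The angular speed follows from ω = v/R = 8.012/0.27 ≈ 29.7 rad/s.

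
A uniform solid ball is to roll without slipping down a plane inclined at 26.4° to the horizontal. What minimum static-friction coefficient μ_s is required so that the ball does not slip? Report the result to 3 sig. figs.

μ_min ≈ 0.142

Here I = (2/5)MR², so the shape factor k = I/(MR²) = 0.4.
Translational: Mg sinθ − f = Ma. Rotational about the CM: fR = Iα = kMRa, so f = kMa.
These give a = g sinθ/(1+k) and the required friction f = kMg sinθ/(1+k).
The normal force is N = Mg cosθ, so μ_min = f/N = k tanθ/(1+k).
μ_min = 0.4 × tan26.4° / 1.4 ≈ 0.142.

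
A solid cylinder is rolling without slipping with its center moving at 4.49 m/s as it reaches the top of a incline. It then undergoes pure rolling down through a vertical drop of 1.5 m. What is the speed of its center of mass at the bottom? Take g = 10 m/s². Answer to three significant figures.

v ≈ 6.34 m/s

For this body I = (1/2)MR², i.e. k = I/(MR²) = 0.5.
Rolling without slipping gives ω = v/R, so the total kinetic energy is ½Mv² + ½Iω² = ½(1+k)Mv² = (3/4)Mv².
Conserving energy between top and bottom: (3/4)Mv² = (3/4)Mv₀² + Mgh, hence v² = v₀² + 2gh/(1+k).
v = √(4.49² + 2×10×1.5/1.5) = √40.16 ≈ 6.34 m/s.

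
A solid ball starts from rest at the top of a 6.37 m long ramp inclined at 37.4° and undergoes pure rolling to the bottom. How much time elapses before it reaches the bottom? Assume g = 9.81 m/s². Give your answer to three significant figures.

The moment of inertia is (2/5)MR², giving k ≡ I/(MR²) = 0.4.
Newton's second law down the slope: Mg sinθ − f = Ma. The torque equation fR = Iα (with α = a/R) gives f = kMa.
Hence a = g sinθ/(1+k) = 9.81×sin37.4°/1.4 = 4.256 m/s².
With constant a from rest, t = √(2L/a) = √(2·6.37/4.256) ≈ 1.73 s.

t ≈ 1.73 s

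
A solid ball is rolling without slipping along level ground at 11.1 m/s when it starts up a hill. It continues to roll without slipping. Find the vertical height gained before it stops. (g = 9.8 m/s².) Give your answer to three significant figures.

h ≈ 8.80 m

Here I = (2/5)MR², so the shape factor k = I/(MR²) = 0.4.
Since it rolls without slipping, ω = v/R and KE = ½Mv² + ½Iω² = ½(1+k)Mv² = (7/10)Mv².
At the top the kinetic energy is zero, so (7/10)Mv₀² = Mgh.
Thus h = (1+k)v₀²/(2g) = 1.4 × 11.1² / (2 × 9.8) ≈ 8.80 m.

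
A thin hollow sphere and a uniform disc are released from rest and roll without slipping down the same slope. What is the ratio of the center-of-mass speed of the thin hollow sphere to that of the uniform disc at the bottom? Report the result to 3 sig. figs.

v_ratio ≈ 0.949

Each satisfies Mgh = ½(1+k)Mv² with k = I/(MR²), so v ∝ 1/√(1+k).
For the thin hollow sphere k = 2/3; for the uniform disc k = 0.5.
v₁/v₂ = √((1+k₂)/(1+k₁)) = √(1.5/1.667) ≈ 0.949.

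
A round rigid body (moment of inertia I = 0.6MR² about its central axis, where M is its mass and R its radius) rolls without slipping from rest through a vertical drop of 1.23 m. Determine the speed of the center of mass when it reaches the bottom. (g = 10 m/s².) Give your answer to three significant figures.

v ≈ 3.92 m/s

Here I = 0.6MR², so the shape factor k = I/(MR²) = 0.6.
Since it rolls without slipping, ω = v/R and KE = ½Mv² + ½Iω² = ½(1+k)Mv² = (4/5)Mv².
Energy conservation: Mgh = (4/5)Mv², so v = √(2gh/(1+k)) = √(2 × 10 × 1.23 / 1.6) ≈ 3.92 m/s.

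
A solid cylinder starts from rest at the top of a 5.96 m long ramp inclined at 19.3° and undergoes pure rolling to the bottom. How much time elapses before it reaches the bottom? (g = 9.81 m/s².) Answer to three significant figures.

With I = (1/2)MR², the ratio k = I/(MR²) is 0.5.
Newton's second law down the slope: Mg sinθ − f = Ma. The torque equation fR = Iα (with α = a/R) gives f = kMa.
Hence a = g sinθ/(1+k) = 9.81×sin19.3°/1.5 = 2.162 m/s².
With constant a from rest, t = √(2L/a) = √(2·5.96/2.162) ≈ 2.35 s.

t ≈ 2.35 s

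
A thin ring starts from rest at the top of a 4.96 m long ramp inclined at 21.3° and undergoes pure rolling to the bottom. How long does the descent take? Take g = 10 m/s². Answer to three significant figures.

For this body I = MR², i.e. k = I/(MR²) = 1.
Translational: Mg sinθ − f = Ma. Rotational about the CM: fR = Iα = kMRa, so f = kMa.
Hence a = g sinθ/(1+k) = 10×sin21.3°/2 = 1.816 m/s².
With constant a from rest, t = √(2L/a) = √(2·4.96/1.816) ≈ 2.34 s.

t ≈ 2.34 s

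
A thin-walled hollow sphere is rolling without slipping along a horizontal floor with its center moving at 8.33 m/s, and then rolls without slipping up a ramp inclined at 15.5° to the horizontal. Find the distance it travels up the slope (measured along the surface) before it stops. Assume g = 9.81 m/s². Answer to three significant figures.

With I = (2/3)MR², the ratio k = I/(MR²) is 2/3.
Rolling without slipping gives ω = v/R, so the total kinetic energy is ½Mv² + ½Iω² = ½(1+k)Mv² = (5/6)Mv².
Setting this equal to Mgh gives the vertical rise h = (1+k)v₀²/(2g) = 1.667×8.33²/(2×9.81) = 5.894 m.
Along the incline, d = h/sinθ = 5.894/sin15.5° ≈ 22.1 m.

d ≈ 22.1 m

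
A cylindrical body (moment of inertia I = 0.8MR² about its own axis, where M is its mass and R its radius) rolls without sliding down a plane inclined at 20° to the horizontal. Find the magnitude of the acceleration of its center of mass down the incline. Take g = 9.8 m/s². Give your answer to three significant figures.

The moment of inertia is 0.8MR², giving k ≡ I/(MR²) = 0.8.
Translational: Mg sinθ − f = Ma. Rotational about the CM: fR = Iα = kMRa, so f = kMa.
Eliminating f: Mg sinθ = (1+k)Ma, so a = g sinθ/(1+k) = 9.8 × sin20° / 1.8 ≈ 1.86 m/s².

a ≈ 1.86 m/s²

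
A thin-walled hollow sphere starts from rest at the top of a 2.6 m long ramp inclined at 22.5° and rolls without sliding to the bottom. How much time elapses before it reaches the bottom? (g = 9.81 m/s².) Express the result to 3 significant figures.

t ≈ 1.52 s

The moment of inertia is (2/3)MR², giving k ≡ I/(MR²) = 2/3.
Along the incline Mg sinθ − f = Ma, and torque about the center fR = Iα = kMR²(a/R) gives f = kMa.
Hence a = g sinθ/(1+k) = 9.81×sin22.5°/1.667 = 2.252 m/s².
Starting from rest, L = ½at², so t = √(2L/a) = √(2×2.6/2.252) ≈ 1.52 s.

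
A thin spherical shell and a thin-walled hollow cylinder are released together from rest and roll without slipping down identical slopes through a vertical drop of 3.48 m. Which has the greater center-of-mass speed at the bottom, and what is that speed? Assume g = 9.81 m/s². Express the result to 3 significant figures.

For rolling without slipping, Mgh = ½(1+k)Mv² where k = I/(MR²), so v = √(2gh/(1+k)).
Thin spherical shell: k = 2/3, giving v = √(2×9.81×3.48/1.667) = 6.401 m/s.
Thin-walled hollow cylinder: k = 1, giving v = √(2×9.81×3.48/2) = 5.843 m/s.
The smaller k wins: the thin spherical shell, at ≈ 6.40 m/s.

the thin spherical shell, at v ≈ 6.40 m/s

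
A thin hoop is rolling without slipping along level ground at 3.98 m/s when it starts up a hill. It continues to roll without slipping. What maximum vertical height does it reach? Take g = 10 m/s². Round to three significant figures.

h ≈ 1.58 m

Here I = MR², so the shape factor k = I/(MR²) = 1.
The rolling condition ω = v/R makes the rotational term ½I(v/R)² = ½kMv², so KE_total = ½(1+k)Mv² = Mv².
At the top the kinetic energy is zero, so Mv₀² = Mgh.
Thus h = (1+k)v₀²/(2g) = 2 × 3.98² / (2 × 10) ≈ 1.58 m.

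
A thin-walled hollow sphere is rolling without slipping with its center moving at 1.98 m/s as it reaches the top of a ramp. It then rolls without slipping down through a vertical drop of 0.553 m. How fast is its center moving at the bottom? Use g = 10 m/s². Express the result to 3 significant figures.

With I = (2/3)MR², the ratio k = I/(MR²) is 2/3.
Pure rolling means v = ωR; then KE = ½Mv² + ½I(v/R)² = ½(1+k)Mv² = (5/6)Mv².
Energy conservation: (5/6)Mv₀² + Mgh = (5/6)Mv², so v² = v₀² + 2gh/(1+k).
v = √(1.98² + 2×10×0.553/1.667) = √10.56 ≈ 3.25 m/s.

v ≈ 3.25 m/s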